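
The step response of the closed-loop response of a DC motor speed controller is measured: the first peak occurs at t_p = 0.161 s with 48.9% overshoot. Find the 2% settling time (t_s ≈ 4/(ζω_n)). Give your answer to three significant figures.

The overshoot fixes ζ = −ln(OS)/√(π²+ln²(OS)) = 0.222.
t_p = π/ω_d ⇒ ω_d = 19.5 rad/s; then ω_n = ω_d/√(1−ζ²) = 20.0 rad/s.
t_s ≈ 4/(ζω_n) = 4/(0.222·20.0) = 0.900 s.

t_s ≈ 0.900 s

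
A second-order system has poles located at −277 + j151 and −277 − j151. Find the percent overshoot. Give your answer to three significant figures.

%OS ≈ 0.314%

The poles are at −σ ± jω_d with σ = 277 and ω_d = 151, so ω_n = √(σ²+ω_d²) = 315 rad/s and ζ = σ/ω_n = 0.878.
%OS = 100·exp(−πζ/√(1−ζ²)) = 0.314%.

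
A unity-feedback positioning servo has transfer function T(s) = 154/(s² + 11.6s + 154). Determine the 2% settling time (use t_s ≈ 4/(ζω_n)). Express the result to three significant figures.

Comparing the denominator to s² + 2ζω_n s + ω_n²: ω_n = √154 = 12.4 rad/s, and 2ζω_n = 11.6 so ζ = 11.6/(2·12.4) = 0.467.
t_s ≈ 4/(ζω_n) = 4/(0.467·12.4) = 0.690 s.

t_s ≈ 0.690 s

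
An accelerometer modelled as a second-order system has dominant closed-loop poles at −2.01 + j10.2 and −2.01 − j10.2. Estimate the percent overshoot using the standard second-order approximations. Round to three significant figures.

|pole| = ω_n = √(2.01² + 10.2²) = 10.4 rad/s; ζ = cos θ = σ/ω_n = 0.193.
%OS = 100 e^{−πζ/√(1−ζ²)} with ζ = 0.193 gives 53.8%.

%OS ≈ 53.8%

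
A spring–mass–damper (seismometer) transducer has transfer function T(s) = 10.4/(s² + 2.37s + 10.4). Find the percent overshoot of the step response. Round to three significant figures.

%OS ≈ 28.9%

Matching coefficients with s² + 2ζω_n s + ω_n² gives ω_n² = 10.4 ⇒ ω_n = 3.22 rad/s, and ζ = 2.37/(2ω_n) = 0.367.
%OS = 100·exp(−πζ/√(1−ζ²)) = 28.9%.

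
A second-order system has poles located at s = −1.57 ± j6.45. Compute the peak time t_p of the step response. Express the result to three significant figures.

t_p = π/ω_d with ω_d = 6.45 (the imaginary part), so t_p = 0.487 s.

t_p ≈ 0.487 s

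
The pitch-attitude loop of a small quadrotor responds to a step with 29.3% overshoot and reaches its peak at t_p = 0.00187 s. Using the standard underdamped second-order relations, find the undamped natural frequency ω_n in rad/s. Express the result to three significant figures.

From the overshoot, ζ = −ln(OS)/√(π²+ln²(OS)) = 0.364.
From t_p = π/ω_d, ω_d = π/0.00187 = 1680 rad/s, so ω_n = ω_d/√(1−ζ²) = 1800 rad/s.

ω_n ≈ 1800 rad/s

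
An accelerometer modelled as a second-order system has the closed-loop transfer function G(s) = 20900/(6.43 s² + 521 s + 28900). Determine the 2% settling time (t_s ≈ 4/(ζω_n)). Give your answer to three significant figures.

Dividing through by 6.43: denominator becomes s² + 81.03 s + 4495.
So ω_n = √4495 = 67.0 rad/s and ζ = 81.03/(2·67.0) = 0.604.
t_s ≈ 4/(ζω_n) = 0.0987 s.

t_s ≈ 0.0987 s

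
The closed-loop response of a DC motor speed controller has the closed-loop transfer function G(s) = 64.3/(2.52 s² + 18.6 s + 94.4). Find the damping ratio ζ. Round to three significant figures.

Dividing through by 2.52: denominator becomes s² + 7.381 s + 37.46.
So ω_n = √37.46 = 6.12 rad/s and ζ = 7.381/(2·6.12) = 0.603.

ζ ≈ 0.603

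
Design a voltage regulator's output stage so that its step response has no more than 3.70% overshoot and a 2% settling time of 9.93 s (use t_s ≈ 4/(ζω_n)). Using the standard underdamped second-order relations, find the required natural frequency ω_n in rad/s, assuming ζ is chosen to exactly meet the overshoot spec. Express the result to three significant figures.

ω_n ≈ 0.556 rad/s

ζ = −ln(OS)/√(π² + (ln OS)²). With OS = 0.0370, ln OS = −3.297 and ζ = 3.297/4.554 = 0.724.
From t_s ≈ 4/(ζω_n): ω_n = 4/(ζ·t_s) = 4/(0.724·9.93) = 0.556 rad/s.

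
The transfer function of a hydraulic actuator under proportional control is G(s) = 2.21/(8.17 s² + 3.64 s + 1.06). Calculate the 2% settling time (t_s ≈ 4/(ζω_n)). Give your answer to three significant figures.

t_s ≈ 18.0 s

Dividing through by 8.17: denominator becomes s² + 0.4455 s + 0.1297.
So ω_n = √0.1297 = 0.360 rad/s and ζ = 0.4455/(2·0.360) = 0.618.
t_s ≈ 4/(ζω_n) = 18.0 s.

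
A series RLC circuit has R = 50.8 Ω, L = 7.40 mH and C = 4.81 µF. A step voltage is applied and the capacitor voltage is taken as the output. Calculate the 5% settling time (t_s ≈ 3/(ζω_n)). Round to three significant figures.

For a series RLC circuit (capacitor voltage as output), ω_n = 1/√(LC) = 1/√(7.40 mH · 4.81 µF) = 5300 rad/s.
ζ = (R/2)·√(C/L) = (50.8/2)·√(4.81 µF/7.40 mH) = 0.648.
t_s ≈ 3/(ζω_n) = 0.000874 s.

t_s ≈ 0.000874 s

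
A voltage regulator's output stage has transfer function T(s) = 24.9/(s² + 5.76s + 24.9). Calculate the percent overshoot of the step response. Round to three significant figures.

%OS ≈ 10.9%

Comparing the denominator to s² + 2ζω_n s + ω_n²: ω_n = √24.9 = 4.99 rad/s, and 2ζω_n = 5.76 so ζ = 5.76/(2·4.99) = 0.577.
%OS = 100 e^{−πζ/√(1−ζ²)} with ζ = 0.577 gives 10.9%.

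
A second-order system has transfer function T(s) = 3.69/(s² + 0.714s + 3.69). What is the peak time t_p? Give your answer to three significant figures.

t_p ≈ 1.66 s

ω_n = √3.69 = 1.92 rad/s; ζ = 0.714/(2·1.92) = 0.186.
ω_d = 1.92·√(1 − 0.186²) = 1.89 rad/s. Then t_p = π/ω_d = 1.66 s.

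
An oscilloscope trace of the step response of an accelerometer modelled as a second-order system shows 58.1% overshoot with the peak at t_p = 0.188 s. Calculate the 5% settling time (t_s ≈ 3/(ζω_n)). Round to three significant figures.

t_s ≈ 1.04 s

From the overshoot, ζ = −ln(OS)/√(π²+ln²(OS)) = 0.170.
t_p = π/ω_d ⇒ ω_d = 16.7 rad/s; then ω_n = ω_d/√(1−ζ²) = 17.0 rad/s.
t_s ≈ 3/(ζω_n) = 3/(0.170·17.0) = 1.04 s.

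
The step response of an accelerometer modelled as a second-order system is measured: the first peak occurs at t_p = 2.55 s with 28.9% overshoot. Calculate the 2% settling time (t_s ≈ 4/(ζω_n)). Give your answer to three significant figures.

t_s ≈ 8.22 s

From the overshoot, ζ = −ln(OS)/√(π²+ln²(OS)) = 0.367.
t_p = π/ω_d ⇒ ω_d = 1.23 rad/s; then ω_n = ω_d/√(1−ζ²) = 1.32 rad/s.
t_s ≈ 4/(ζω_n) = 4/(0.367·1.32) = 8.22 s.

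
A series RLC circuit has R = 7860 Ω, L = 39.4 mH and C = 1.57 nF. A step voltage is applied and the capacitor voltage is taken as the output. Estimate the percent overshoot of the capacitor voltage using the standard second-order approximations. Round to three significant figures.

For a series RLC circuit (capacitor voltage as output), ω_n = 1/√(LC) = 1/√(39.4 mH · 1.57 nF) = 127000 rad/s.
ζ = (R/2)·√(C/L) = (7860/2)·√(1.57 nF/39.4 mH) = 0.785.
%OS = 100·exp(−πζ/√(1−ζ²)) = 1.88%.

%OS ≈ 1.88%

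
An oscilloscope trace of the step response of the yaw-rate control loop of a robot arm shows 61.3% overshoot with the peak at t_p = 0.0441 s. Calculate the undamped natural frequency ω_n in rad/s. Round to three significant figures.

ω_n ≈ 72.1 rad/s

From the overshoot, ζ = −ln(OS)/√(π²+ln²(OS)) = 0.154.
From t_p = π/ω_d, ω_d = π/0.0441 = 71.2 rad/s, so ω_n = ω_d/√(1−ζ²) = 72.1 rad/s.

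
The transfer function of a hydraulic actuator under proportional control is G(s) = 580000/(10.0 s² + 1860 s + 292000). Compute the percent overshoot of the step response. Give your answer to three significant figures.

%OS ≈ 13.0%

Dividing through by 10.0: denominator becomes s² + 186.0 s + 29200.
So ω_n = √29200 = 171 rad/s and ζ = 186.0/(2·171) = 0.544.
%OS = 100 e^{−πζ/√(1−ζ²)} with ζ = 0.544 gives 13.0%.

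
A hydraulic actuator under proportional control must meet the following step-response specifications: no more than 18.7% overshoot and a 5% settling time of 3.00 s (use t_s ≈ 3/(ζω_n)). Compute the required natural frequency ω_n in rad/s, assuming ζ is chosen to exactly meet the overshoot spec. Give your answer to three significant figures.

Inverting the overshoot relation: ζ = |ln 0.187|/√(π² + ln²0.187) = 0.471.
From t_s ≈ 3/(ζω_n): ω_n = 3/(ζ·t_s) = 3/(0.471·3.00) = 2.12 rad/s.

ω_n ≈ 2.12 rad/s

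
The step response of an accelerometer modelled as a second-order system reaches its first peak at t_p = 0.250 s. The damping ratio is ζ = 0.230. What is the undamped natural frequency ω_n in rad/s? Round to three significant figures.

Peak time t_p = π/ω_d, so ω_d = π/t_p = π/0.250 = 12.6 rad/s.
ω_n = ω_d/√(1−ζ²) = 12.6/√0.947 = 12.9 rad/s.

ω_n ≈ 12.9 rad/s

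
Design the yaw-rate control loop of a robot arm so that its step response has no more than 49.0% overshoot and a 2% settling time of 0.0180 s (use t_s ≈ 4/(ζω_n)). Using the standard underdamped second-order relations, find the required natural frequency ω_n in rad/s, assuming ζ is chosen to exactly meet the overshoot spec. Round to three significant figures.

ω_n ≈ 1000 rad/s

ζ = −ln(OS)/√(π² + (ln OS)²). With OS = 0.490, ln OS = −0.7133 and ζ = 0.7133/3.222 = 0.221.
From t_s ≈ 4/(ζω_n): ω_n = 4/(ζ·t_s) = 4/(0.221·0.0180) = 1000 rad/s.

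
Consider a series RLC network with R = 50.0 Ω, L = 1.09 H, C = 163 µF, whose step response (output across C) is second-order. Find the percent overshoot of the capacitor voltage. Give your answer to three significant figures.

%OS ≈ 36.5%

For a series RLC circuit (capacitor voltage as output), ω_n = 1/√(LC) = 1/√(1.09 H · 163 µF) = 75.0 rad/s.
ζ = (R/2)·√(C/L) = (50.0/2)·√(163 µF/1.09 H) = 0.306.
%OS = 100·exp(−πζ/√(1−ζ²)) = 36.5%.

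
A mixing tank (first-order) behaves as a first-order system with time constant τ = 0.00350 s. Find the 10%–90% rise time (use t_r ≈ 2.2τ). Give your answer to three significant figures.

t_r ≈ 2.2τ = 0.00770 s.

t_r ≈ 0.00770 s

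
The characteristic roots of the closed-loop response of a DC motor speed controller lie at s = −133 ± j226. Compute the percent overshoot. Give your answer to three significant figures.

%OS ≈ 15.7%

|pole| = ω_n = √(133² + 226²) = 262 rad/s; ζ = cos θ = σ/ω_n = 0.507.
%OS = 100·exp(−πζ/√(1−ζ²)) = 15.7%.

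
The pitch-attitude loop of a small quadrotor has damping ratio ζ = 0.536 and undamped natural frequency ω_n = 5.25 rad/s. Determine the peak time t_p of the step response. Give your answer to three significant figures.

t_p ≈ 0.709 s

The damped frequency is ω_d = ω_n√(1−ζ²) = 5.25·√(1−0.287) = 4.43 rad/s.
Peak time t_p = π/ω_d = π/4.43 = 0.709 s.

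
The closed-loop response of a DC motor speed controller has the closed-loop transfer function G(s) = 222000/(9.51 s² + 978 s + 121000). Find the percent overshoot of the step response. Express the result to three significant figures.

%OS ≈ 20.0%

Dividing through by 9.51: denominator becomes s² + 102.8 s + 12720.
So ω_n = √12720 = 113 rad/s and ζ = 102.8/(2·113) = 0.456.
Overshoot: exp(−π·0.456/√(1−0.456²)) = 0.200, i.e. 20.0%.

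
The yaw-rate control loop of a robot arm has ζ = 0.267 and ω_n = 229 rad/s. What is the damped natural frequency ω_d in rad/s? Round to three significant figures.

ω_d = ω_n√(1−ζ²) = 229·√0.929 = 221 rad/s.

ω_d ≈ 221 rad/s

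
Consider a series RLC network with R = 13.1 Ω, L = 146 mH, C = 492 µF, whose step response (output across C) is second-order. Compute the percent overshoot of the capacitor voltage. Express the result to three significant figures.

%OS ≈ 27.5%

For a series RLC circuit (capacitor voltage as output), ω_n = 1/√(LC) = 1/√(146 mH · 492 µF) = 118 rad/s.
ζ = (R/2)·√(C/L) = (13.1/2)·√(492 µF/146 mH) = 0.380.
Overshoot: exp(−π·0.380/√(1−0.380²)) = 0.275, i.e. 27.5%.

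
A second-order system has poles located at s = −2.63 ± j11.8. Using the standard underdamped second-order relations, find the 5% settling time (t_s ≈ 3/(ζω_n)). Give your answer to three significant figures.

t_s ≈ 1.14 s

For poles at −σ ± jω_d, ζω_n = σ = 2.63, so t_s ≈ 3/σ = 1.14 s.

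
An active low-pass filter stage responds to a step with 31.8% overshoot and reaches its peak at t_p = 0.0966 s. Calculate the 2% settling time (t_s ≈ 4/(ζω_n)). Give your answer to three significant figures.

t_s ≈ 0.337 s

From the overshoot, ζ = −ln(OS)/√(π²+ln²(OS)) = 0.343.
t_p = π/ω_d ⇒ ω_d = 32.5 rad/s; then ω_n = ω_d/√(1−ζ²) = 34.6 rad/s.
t_s ≈ 4/(ζω_n) = 4/(0.343·34.6) = 0.337 s.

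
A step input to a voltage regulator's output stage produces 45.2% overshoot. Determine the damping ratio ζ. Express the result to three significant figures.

ζ ≈ 0.245

ζ = −ln(OS)/√(π² + (ln OS)²). With OS = 0.452, ln OS = −0.7941 and ζ = 0.7941/3.240 = 0.245.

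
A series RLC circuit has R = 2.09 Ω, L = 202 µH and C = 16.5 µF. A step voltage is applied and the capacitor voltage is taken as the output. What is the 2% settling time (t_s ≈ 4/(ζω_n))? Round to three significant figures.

For a series RLC circuit (capacitor voltage as output), ω_n = 1/√(LC) = 1/√(202 µH · 16.5 µF) = 17300 rad/s.
ζ = (R/2)·√(C/L) = (2.09/2)·√(16.5 µF/202 µH) = 0.299.
t_s ≈ 4/(ζω_n) = 0.000773 s.

t_s ≈ 0.000773 s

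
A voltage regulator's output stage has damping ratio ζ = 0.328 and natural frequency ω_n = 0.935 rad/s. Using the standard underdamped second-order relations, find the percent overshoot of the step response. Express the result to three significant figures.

For an underdamped second-order system, %OS = 100·exp(−πζ/√(1−ζ²)).
πζ/√(1−ζ²) = π·0.328/√(1−0.108) = 1.091, so %OS = 100·e^(−1.091) = 33.6%.

%OS ≈ 33.6%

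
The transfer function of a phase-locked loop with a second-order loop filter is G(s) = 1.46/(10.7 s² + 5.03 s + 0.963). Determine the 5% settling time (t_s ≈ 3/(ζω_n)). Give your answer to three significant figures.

t_s ≈ 12.8 s

Dividing through by 10.7: denominator becomes s² + 0.4701 s + 0.09000.
So ω_n = √0.09000 = 0.300 rad/s and ζ = 0.4701/(2·0.300) = 0.783.
t_s ≈ 3/(ζω_n) = 12.8 s.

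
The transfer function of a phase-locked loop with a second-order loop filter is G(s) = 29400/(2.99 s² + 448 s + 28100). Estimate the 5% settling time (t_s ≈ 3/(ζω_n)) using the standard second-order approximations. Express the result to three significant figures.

t_s ≈ 0.0400 s

Dividing through by 2.99: denominator becomes s² + 149.8 s + 9398.
So ω_n = √9398 = 96.9 rad/s and ζ = 149.8/(2·96.9) = 0.773.
t_s ≈ 3/(ζω_n) = 0.0400 s.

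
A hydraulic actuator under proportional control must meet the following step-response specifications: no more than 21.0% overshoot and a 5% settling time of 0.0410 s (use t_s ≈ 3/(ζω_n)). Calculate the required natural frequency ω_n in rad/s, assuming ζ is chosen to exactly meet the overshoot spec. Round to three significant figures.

ω_n ≈ 164 rad/s

ζ = −ln(OS)/√(π² + (ln OS)²). With OS = 0.210, ln OS = −1.561 and ζ = 1.561/3.508 = 0.445.
From t_s ≈ 3/(ζω_n): ω_n = 3/(ζ·t_s) = 3/(0.445·0.0410) = 164 rad/s.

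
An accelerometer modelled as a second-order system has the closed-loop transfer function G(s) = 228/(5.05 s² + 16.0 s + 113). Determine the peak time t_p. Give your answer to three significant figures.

t_p ≈ 0.705 s

Dividing through by 5.05: denominator becomes s² + 3.168 s + 22.38.
So ω_n = √22.38 = 4.73 rad/s and ζ = 3.168/(2·4.73) = 0.335.
The damped frequency ω_d = ω_n√(1−ζ²) = 4.46 rad/s. t_p = π/ω_d = 0.705 s.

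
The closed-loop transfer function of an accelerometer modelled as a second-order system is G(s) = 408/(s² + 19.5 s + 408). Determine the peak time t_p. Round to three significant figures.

Comparing the denominator to s² + 2ζω_n s + ω_n²: ω_n = √408 = 20.2 rad/s, and 2ζω_n = 19.5 so ζ = 19.5/(2·20.2) = 0.483.
ω_d = 20.2·√(1 − 0.483²) = 17.7 rad/s. Then t_p = π/ω_d = 0.178 s.

t_p ≈ 0.178 s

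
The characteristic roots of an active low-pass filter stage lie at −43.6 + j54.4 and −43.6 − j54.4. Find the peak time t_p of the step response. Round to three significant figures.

t_p = π/ω_d with ω_d = 54.4 (the imaginary part), so t_p = 0.0577 s.

t_p ≈ 0.0577 s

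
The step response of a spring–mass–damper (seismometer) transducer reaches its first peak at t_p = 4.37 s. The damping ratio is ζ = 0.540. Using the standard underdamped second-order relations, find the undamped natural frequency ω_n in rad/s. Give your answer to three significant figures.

Peak time t_p = π/ω_d, so ω_d = π/t_p = π/4.37 = 0.719 rad/s.
ω_n = ω_d/√(1−ζ²) = 0.719/√0.708 = 0.854 rad/s.

ω_n ≈ 0.854 rad/s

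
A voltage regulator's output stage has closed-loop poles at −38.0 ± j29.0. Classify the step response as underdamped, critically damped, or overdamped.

underdamped

Since the poles form a complex-conjugate pair with nonzero imaginary part, the response is underdamped.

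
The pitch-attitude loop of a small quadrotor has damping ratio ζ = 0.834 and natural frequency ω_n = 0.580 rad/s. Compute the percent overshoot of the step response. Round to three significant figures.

For an underdamped second-order system, %OS = 100·exp(−πζ/√(1−ζ²)).
πζ/√(1−ζ²) = π·0.834/√(1−0.696) = 4.749, so %OS = 100·e^(−4.749) = 0.866%.

%OS ≈ 0.866%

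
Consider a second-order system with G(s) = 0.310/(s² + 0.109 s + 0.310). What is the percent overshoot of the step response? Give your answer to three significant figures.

Comparing the denominator to s² + 2ζω_n s + ω_n²: ω_n = √0.310 = 0.557 rad/s, and 2ζω_n = 0.109 so ζ = 0.109/(2·0.557) = 0.0979.
%OS = 100 e^{−πζ/√(1−ζ²)} with ζ = 0.0979 gives 73.4%.

%OS ≈ 73.4%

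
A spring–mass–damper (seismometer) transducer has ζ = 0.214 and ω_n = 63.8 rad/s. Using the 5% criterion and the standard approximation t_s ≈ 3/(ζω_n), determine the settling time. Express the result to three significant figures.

t_s ≈ 3/(ζω_n) = 3/(0.214 × 63.8) = 0.220 s.

t_s ≈ 0.220 s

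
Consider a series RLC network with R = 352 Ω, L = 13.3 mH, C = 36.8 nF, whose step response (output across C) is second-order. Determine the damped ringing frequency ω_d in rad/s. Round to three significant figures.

ω_d ≈ 43200 rad/s

For a series RLC circuit (capacitor voltage as output), ω_n = 1/√(LC) = 1/√(13.3 mH · 36.8 nF) = 45200 rad/s.
ζ = (R/2)·√(C/L) = (352/2)·√(36.8 nF/13.3 mH) = 0.293.
ω_d = 45200·√(1 − 0.293²) = 43200 rad/s.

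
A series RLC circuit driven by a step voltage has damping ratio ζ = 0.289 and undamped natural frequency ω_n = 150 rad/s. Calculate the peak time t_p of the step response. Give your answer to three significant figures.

t_p ≈ 0.0219 s

The damped frequency is ω_d = ω_n√(1−ζ²) = 150·√(1−0.0835) = 144 rad/s.
Peak time t_p = π/ω_d = π/144 = 0.0219 s.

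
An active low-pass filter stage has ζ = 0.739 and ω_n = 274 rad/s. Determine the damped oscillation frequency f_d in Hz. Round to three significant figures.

f_d ≈ 29.4 Hz

ω_d = ω_n√(1−ζ²) = 274·√0.454 = 185 rad/s.
f_d = ω_d/(2π) = 29.4 Hz.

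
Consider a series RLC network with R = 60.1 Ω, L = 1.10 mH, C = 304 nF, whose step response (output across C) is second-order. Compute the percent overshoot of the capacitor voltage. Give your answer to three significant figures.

For a series RLC circuit (capacitor voltage as output), ω_n = 1/√(LC) = 1/√(1.10 mH · 304 nF) = 54700 rad/s.
ζ = (R/2)·√(C/L) = (60.1/2)·√(304 nF/1.10 mH) = 0.500.
Overshoot: exp(−π·0.500/√(1−0.500²)) = 0.163, i.e. 16.3%.

%OS ≈ 16.3%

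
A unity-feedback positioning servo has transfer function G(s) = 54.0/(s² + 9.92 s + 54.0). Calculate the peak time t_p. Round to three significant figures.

t_p ≈ 0.579 s

Matching coefficients with s² + 2ζω_n s + ω_n² gives ω_n² = 54.0 ⇒ ω_n = 7.35 rad/s, and ζ = 9.92/(2ω_n) = 0.675.
The damped frequency ω_d = ω_n√(1−ζ²) = 5.42 rad/s. Then t_p = π/ω_d = 0.579 s.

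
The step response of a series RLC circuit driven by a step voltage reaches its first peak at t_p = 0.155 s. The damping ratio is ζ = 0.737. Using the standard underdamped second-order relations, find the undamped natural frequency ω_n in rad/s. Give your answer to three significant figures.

ω_n ≈ 30.0 rad/s

Peak time t_p = π/ω_d, so ω_d = π/t_p = π/0.155 = 20.3 rad/s.
ω_n = ω_d/√(1−ζ²) = 20.3/√0.457 = 30.0 rad/s.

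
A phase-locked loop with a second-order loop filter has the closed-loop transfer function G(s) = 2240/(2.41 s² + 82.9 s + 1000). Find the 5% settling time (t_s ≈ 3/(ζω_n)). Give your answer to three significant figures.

t_s ≈ 0.174 s

Dividing through by 2.41: denominator becomes s² + 34.40 s + 414.9.
So ω_n = √414.9 = 20.4 rad/s and ζ = 34.40/(2·20.4) = 0.844.
t_s ≈ 3/(ζω_n) = 0.174 s.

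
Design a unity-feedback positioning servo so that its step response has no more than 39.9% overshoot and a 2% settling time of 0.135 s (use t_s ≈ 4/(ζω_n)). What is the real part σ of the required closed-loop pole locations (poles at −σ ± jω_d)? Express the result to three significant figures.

The settling-time spec alone fixes σ = ζω_n = 4/t_s = 4/0.135 = 29.6.
(Overshoot then fixes ζ = 0.281 and hence ω_d = σ·√(1−ζ²)/ζ = 101 rad/s.)

σ ≈ 29.6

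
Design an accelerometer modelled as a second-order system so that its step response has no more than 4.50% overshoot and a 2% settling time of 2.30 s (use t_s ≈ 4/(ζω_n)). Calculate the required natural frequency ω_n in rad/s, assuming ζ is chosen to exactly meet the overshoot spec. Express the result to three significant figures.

ω_n ≈ 2.48 rad/s

ζ = −ln(OS)/√(π² + (ln OS)²). With OS = 0.0450, ln OS = −3.101 and ζ = 3.101/4.414 = 0.703.
From t_s ≈ 4/(ζω_n): ω_n = 4/(ζ·t_s) = 4/(0.703·2.30) = 2.48 rad/s.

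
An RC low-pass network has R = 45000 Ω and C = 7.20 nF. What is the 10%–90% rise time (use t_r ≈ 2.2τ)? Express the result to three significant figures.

t_r ≈ 0.000713 s

τ = RC = 45000 × 7.20 nF = 0.000324 s.
t_r ≈ 2.2τ = 0.000713 s.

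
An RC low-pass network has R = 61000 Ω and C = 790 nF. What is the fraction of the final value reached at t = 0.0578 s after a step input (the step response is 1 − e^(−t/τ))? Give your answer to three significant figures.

y/y_∞ ≈ 0.699

τ = RC = 61000 × 790 nF = 0.0482 s.
y(t)/y_∞ = 1 − e^(−t/τ) = 1 − e^(−0.0578/0.0482) = 1 − e^(−1.20) = 0.699.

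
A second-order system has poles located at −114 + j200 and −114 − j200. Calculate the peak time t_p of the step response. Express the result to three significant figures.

t_p = π/ω_d with ω_d = 200 (the imaginary part), so t_p = 0.0157 s.

t_p ≈ 0.0157 s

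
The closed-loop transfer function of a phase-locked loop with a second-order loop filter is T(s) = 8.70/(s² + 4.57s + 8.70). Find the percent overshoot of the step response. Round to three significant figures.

Comparing the denominator to s² + 2ζω_n s + ω_n²: ω_n = √8.70 = 2.95 rad/s, and 2ζω_n = 4.57 so ζ = 4.57/(2·2.95) = 0.775.
Overshoot: exp(−π·0.775/√(1−0.775²)) = 0.0213, i.e. 2.13%.

%OS ≈ 2.13%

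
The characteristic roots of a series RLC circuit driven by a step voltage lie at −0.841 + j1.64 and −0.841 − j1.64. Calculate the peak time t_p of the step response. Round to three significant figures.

t_p = π/ω_d with ω_d = 1.64 (the imaginary part), so t_p = 1.92 s.

t_p ≈ 1.92 s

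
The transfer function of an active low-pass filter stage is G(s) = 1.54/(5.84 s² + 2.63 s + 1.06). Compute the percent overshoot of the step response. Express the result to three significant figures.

%OS ≈ 14.1%

Dividing through by 5.84: denominator becomes s² + 0.4503 s + 0.1815.
So ω_n = √0.1815 = 0.426 rad/s and ζ = 0.4503/(2·0.426) = 0.529.
%OS = 100·exp(−πζ/√(1−ζ²)) = 14.1%.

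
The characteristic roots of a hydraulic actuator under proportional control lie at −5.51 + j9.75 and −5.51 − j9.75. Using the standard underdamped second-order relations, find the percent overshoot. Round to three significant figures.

%OS ≈ 16.9%

With σ = 5.51, ω_d = 9.75: ω_n = √(σ²+ω_d²) = 11.2 rad/s, ζ = σ/ω_n = 0.492.
%OS = 100·exp(−πζ/√(1−ζ²)) = 16.9%.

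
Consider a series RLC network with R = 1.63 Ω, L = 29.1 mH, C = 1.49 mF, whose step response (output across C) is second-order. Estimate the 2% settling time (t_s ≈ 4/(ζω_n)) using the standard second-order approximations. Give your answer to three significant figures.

t_s ≈ 0.143 s

For a series RLC circuit (capacitor voltage as output), ω_n = 1/√(LC) = 1/√(29.1 mH · 1.49 mF) = 152 rad/s.
ζ = (R/2)·√(C/L) = (1.63/2)·√(1.49 mF/29.1 mH) = 0.184.
t_s ≈ 4/(ζω_n) = 0.143 s.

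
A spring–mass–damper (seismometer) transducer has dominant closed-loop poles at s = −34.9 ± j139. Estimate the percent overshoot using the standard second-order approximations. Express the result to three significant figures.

|pole| = ω_n = √(34.9² + 139²) = 143 rad/s; ζ = cos θ = σ/ω_n = 0.244.
%OS = 100 e^{−πζ/√(1−ζ²)} with ζ = 0.244 gives 45.4%.

%OS ≈ 45.4%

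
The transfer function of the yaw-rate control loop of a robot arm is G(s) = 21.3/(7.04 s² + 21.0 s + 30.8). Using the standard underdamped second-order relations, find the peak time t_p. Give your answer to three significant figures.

t_p ≈ 2.14 s

Dividing through by 7.04: denominator becomes s² + 2.983 s + 4.375.
So ω_n = √4.375 = 2.09 rad/s and ζ = 2.983/(2·2.09) = 0.713.
The damped frequency ω_d = ω_n√(1−ζ²) = 1.47 rad/s. t_p = π/ω_d = 2.14 s.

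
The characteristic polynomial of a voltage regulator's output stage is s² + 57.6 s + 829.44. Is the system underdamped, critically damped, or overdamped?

a² − 4b = 57.6² − 4·829.44 = 0 (repeated real root); the system is critically damped.

critically damped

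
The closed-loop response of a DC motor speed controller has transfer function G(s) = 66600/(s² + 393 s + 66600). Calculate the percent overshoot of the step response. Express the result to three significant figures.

%OS ≈ 2.50%

Matching coefficients with s² + 2ζω_n s + ω_n² gives ω_n² = 66600 ⇒ ω_n = 258 rad/s, and ζ = 393/(2ω_n) = 0.761.
%OS = 100·exp(−πζ/√(1−ζ²)) = 2.50%.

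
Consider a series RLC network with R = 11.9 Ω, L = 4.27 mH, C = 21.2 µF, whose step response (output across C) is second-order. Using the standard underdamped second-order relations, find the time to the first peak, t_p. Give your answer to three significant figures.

t_p ≈ 0.00104 s

For a series RLC circuit (capacitor voltage as output), ω_n = 1/√(LC) = 1/√(4.27 mH · 21.2 µF) = 3320 rad/s.
ζ = (R/2)·√(C/L) = (11.9/2)·√(21.2 µF/4.27 mH) = 0.419.
ω_d = 3320·√(1 − 0.419²) = 3020 rad/s. t_p = π/ω_d = 0.00104 s.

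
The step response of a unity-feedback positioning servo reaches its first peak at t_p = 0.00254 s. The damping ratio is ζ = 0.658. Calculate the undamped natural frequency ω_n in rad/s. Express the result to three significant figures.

Peak time t_p = π/ω_d, so ω_d = π/t_p = π/0.00254 = 1240 rad/s.
ω_n = ω_d/√(1−ζ²) = 1240/√0.567 = 1640 rad/s.

ω_n ≈ 1640 rad/s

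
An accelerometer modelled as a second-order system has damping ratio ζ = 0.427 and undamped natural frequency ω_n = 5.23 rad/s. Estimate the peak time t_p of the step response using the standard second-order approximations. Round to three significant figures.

t_p ≈ 0.664 s

The damped frequency is ω_d = ω_n√(1−ζ²) = 5.23·√(1−0.182) = 4.73 rad/s.
Peak time t_p = π/ω_d = π/4.73 = 0.664 s.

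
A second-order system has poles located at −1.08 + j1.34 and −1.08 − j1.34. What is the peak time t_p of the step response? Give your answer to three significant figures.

t_p = π/ω_d with ω_d = 1.34 (the imaginary part), so t_p = 2.34 s.

t_p ≈ 2.34 s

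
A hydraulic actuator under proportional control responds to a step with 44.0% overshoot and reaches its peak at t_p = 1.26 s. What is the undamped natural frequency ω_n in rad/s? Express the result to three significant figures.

ζ from %OS: ζ = |ln 0.440|/√(π²+ln²0.440) = 0.253.
From t_p = π/ω_d, ω_d = π/1.26 = 2.49 rad/s, so ω_n = ω_d/√(1−ζ²) = 2.58 rad/s.

ω_n ≈ 2.58 rad/s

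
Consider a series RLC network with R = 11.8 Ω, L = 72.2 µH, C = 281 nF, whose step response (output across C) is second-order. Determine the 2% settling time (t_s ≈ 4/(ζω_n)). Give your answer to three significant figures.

t_s ≈ 0.0000489 s

For a series RLC circuit (capacitor voltage as output), ω_n = 1/√(LC) = 1/√(72.2 µH · 281 nF) = 222000 rad/s.
ζ = (R/2)·√(C/L) = (11.8/2)·√(281 nF/72.2 µH) = 0.368.
t_s ≈ 4/(ζω_n) = 0.0000489 s.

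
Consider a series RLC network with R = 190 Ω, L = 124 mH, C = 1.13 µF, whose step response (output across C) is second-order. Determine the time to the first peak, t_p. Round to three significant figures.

For a series RLC circuit (capacitor voltage as output), ω_n = 1/√(LC) = 1/√(124 mH · 1.13 µF) = 2670 rad/s.
ζ = (R/2)·√(C/L) = (190/2)·√(1.13 µF/124 mH) = 0.287.
ω_d = 2670·√(1 − 0.287²) = 2560 rad/s. t_p = π/ω_d = 0.00123 s.

t_p ≈ 0.00123 s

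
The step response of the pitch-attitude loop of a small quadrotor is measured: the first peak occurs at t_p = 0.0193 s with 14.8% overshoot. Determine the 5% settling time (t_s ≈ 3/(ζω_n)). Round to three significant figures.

From the overshoot, ζ = −ln(OS)/√(π²+ln²(OS)) = 0.520.
From t_p = π/ω_d, ω_d = π/0.0193 = 163 rad/s, so ω_n = ω_d/√(1−ζ²) = 191 rad/s.
t_s ≈ 3/(ζω_n) = 3/(0.520·191) = 0.0303 s.

t_s ≈ 0.0303 s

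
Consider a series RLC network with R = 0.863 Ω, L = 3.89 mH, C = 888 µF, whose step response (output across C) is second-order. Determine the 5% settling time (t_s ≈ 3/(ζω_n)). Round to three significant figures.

t_s ≈ 0.0270 s

For a series RLC circuit (capacitor voltage as output), ω_n = 1/√(LC) = 1/√(3.89 mH · 888 µF) = 538 rad/s.
ζ = (R/2)·√(C/L) = (0.863/2)·√(888 µF/3.89 mH) = 0.206.
t_s ≈ 3/(ζω_n) = 0.0270 s.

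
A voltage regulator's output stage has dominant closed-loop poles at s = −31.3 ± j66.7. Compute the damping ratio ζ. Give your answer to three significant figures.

With σ = 31.3, ω_d = 66.7: ω_n = √(σ²+ω_d²) = 73.7 rad/s, ζ = σ/ω_n = 0.425.

ζ ≈ 0.425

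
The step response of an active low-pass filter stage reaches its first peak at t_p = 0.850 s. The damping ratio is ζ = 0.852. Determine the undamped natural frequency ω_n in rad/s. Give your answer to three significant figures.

Peak time t_p = π/ω_d, so ω_d = π/t_p = π/0.850 = 3.70 rad/s.
ω_n = ω_d/√(1−ζ²) = 3.70/√0.274 = 7.06 rad/s.

ω_n ≈ 7.06 rad/s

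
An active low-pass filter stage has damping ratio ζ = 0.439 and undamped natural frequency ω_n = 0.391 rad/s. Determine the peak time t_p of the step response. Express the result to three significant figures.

t_p ≈ 8.94 s

The damped frequency is ω_d = ω_n√(1−ζ²) = 0.391·√(1−0.193) = 0.351 rad/s.
Peak time t_p = π/ω_d = π/0.351 = 8.94 s.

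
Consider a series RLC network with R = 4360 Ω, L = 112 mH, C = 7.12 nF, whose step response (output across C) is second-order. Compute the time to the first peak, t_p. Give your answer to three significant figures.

t_p ≈ 0.000106 s

For a series RLC circuit (capacitor voltage as output), ω_n = 1/√(LC) = 1/√(112 mH · 7.12 nF) = 35400 rad/s.
ζ = (R/2)·√(C/L) = (4360/2)·√(7.12 nF/112 mH) = 0.550.
ω_d = 35400·√(1 − 0.550²) = 29600 rad/s. t_p = π/ω_d = 0.000106 s.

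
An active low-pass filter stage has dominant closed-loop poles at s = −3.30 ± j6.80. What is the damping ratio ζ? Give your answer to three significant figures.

The poles are at −σ ± jω_d with σ = 3.30 and ω_d = 6.80, so ω_n = √(σ²+ω_d²) = 7.56 rad/s and ζ = σ/ω_n = 0.437.

ζ ≈ 0.437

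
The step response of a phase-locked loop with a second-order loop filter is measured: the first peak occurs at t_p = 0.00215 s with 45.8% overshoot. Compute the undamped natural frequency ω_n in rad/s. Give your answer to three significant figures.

ζ from %OS: ζ = |ln 0.458|/√(π²+ln²0.458) = 0.241.
From t_p = π/ω_d, ω_d = π/0.00215 = 1460 rad/s, so ω_n = ω_d/√(1−ζ²) = 1510 rad/s.

ω_n ≈ 1510 rad/s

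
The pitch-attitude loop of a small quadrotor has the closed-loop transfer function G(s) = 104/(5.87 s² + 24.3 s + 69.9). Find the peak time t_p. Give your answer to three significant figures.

t_p ≈ 1.14 s

Dividing through by 5.87: denominator becomes s² + 4.140 s + 11.91.
So ω_n = √11.91 = 3.45 rad/s and ζ = 4.140/(2·3.45) = 0.600.
ω_d = 3.45·√(1 − 0.600²) = 2.76 rad/s. t_p = π/ω_d = 1.14 s.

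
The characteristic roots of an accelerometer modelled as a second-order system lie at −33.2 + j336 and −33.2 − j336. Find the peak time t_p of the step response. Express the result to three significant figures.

t_p = π/ω_d with ω_d = 336 (the imaginary part), so t_p = 0.00935 s.

t_p ≈ 0.00935 s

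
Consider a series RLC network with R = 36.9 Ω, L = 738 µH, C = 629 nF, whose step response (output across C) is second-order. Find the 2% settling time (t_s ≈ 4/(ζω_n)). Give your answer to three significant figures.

For a series RLC circuit (capacitor voltage as output), ω_n = 1/√(LC) = 1/√(738 µH · 629 nF) = 46400 rad/s.
ζ = (R/2)·√(C/L) = (36.9/2)·√(629 nF/738 µH) = 0.539.
t_s ≈ 4/(ζω_n) = 0.000160 s.

t_s ≈ 0.000160 s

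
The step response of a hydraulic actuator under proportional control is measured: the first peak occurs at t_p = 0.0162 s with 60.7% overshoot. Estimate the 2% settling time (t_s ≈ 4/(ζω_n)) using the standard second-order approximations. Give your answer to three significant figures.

From the overshoot, ζ = −ln(OS)/√(π²+ln²(OS)) = 0.157.
t_p = π/ω_d ⇒ ω_d = 194 rad/s; then ω_n = ω_d/√(1−ζ²) = 196 rad/s.
t_s ≈ 4/(ζω_n) = 4/(0.157·196) = 0.130 s.

t_s ≈ 0.130 s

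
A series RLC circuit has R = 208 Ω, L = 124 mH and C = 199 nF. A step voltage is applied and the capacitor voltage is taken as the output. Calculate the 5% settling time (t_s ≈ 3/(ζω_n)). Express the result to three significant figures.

For a series RLC circuit (capacitor voltage as output), ω_n = 1/√(LC) = 1/√(124 mH · 199 nF) = 6370 rad/s.
ζ = (R/2)·√(C/L) = (208/2)·√(199 nF/124 mH) = 0.132.
t_s ≈ 3/(ζω_n) = 0.00358 s.

t_s ≈ 0.00358 s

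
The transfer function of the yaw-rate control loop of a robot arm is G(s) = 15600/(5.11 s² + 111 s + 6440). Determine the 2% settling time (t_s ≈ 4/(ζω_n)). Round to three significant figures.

Dividing through by 5.11: denominator becomes s² + 21.72 s + 1260.
So ω_n = √1260 = 35.5 rad/s and ζ = 21.72/(2·35.5) = 0.306.
t_s ≈ 4/(ζω_n) = 0.368 s.

t_s ≈ 0.368 s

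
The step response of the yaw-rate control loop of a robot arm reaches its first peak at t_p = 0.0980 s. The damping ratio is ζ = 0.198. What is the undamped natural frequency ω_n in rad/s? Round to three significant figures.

Peak time t_p = π/ω_d, so ω_d = π/t_p = π/0.0980 = 32.1 rad/s.
ω_n = ω_d/√(1−ζ²) = 32.1/√0.961 = 32.7 rad/s.

ω_n ≈ 32.7 rad/s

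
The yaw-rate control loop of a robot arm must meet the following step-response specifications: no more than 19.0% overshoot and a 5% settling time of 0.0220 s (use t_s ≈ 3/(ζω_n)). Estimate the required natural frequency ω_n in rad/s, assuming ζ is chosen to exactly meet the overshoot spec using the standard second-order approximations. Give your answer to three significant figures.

ω_n ≈ 292 rad/s

From %OS = 100·exp(−πζ/√(1−ζ²)), invert to get ζ = −ln(OS)/√(π² + ln²(OS)) with OS = 0.190.
−ln 0.190 = 1.661, so ζ = 1.661/√(π² + 2.758) = 0.467.
From t_s ≈ 3/(ζω_n): ω_n = 3/(ζ·t_s) = 3/(0.467·0.0220) = 292 rad/s.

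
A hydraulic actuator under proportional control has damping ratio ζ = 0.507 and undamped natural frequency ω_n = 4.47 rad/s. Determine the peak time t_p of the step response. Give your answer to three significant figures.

t_p ≈ 0.815 s

The damped frequency is ω_d = ω_n√(1−ζ²) = 4.47·√(1−0.257) = 3.85 rad/s.
Peak time t_p = π/ω_d = π/3.85 = 0.815 s.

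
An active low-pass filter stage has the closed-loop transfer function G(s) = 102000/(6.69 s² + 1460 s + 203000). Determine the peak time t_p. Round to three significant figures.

t_p ≈ 0.0231 s

Dividing through by 6.69: denominator becomes s² + 218.2 s + 30340.
So ω_n = √30340 = 174 rad/s and ζ = 218.2/(2·174) = 0.626.
ω_d = 174·√(1 − 0.626²) = 136 rad/s. t_p = π/ω_d = 0.0231 s.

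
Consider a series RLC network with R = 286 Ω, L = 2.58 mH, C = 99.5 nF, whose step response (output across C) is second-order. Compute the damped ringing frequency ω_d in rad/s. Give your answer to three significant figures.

For a series RLC circuit (capacitor voltage as output), ω_n = 1/√(LC) = 1/√(2.58 mH · 99.5 nF) = 62400 rad/s.
ζ = (R/2)·√(C/L) = (286/2)·√(99.5 nF/2.58 mH) = 0.888.
ω_d = ω_n√(1−ζ²) = 28700 rad/s.

ω_d ≈ 28700 rad/s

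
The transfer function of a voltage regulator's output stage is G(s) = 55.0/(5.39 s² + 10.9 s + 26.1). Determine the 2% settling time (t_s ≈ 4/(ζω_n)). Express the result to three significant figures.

Dividing through by 5.39: denominator becomes s² + 2.022 s + 4.842.
So ω_n = √4.842 = 2.20 rad/s and ζ = 2.022/(2·2.20) = 0.459.
t_s ≈ 4/(ζω_n) = 3.96 s.

t_s ≈ 3.96 s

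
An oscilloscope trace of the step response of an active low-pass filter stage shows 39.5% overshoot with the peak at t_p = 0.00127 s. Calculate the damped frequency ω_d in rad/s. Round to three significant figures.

ω_d ≈ 2470 rad/s

t_p = π/ω_d, so ω_d = π/0.00127 = 2470 rad/s.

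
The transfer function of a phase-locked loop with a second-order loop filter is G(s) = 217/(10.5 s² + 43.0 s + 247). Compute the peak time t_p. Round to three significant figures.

Dividing through by 10.5: denominator becomes s² + 4.095 s + 23.52.
So ω_n = √23.52 = 4.85 rad/s and ζ = 4.095/(2·4.85) = 0.422.
The damped frequency ω_d = ω_n√(1−ζ²) = 4.40 rad/s. t_p = π/ω_d = 0.715 s.

t_p ≈ 0.715 s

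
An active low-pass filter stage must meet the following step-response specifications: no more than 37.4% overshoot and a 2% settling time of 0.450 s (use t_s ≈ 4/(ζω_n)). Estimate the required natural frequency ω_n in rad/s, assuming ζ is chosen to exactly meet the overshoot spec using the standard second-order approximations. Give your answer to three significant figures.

From %OS = 100·exp(−πζ/√(1−ζ²)), invert to get ζ = −ln(OS)/√(π² + ln²(OS)) with OS = 0.374.
−ln 0.374 = 0.9835, so ζ = 0.9835/√(π² + 0.9673) = 0.299.
From t_s ≈ 4/(ζω_n): ω_n = 4/(ζ·t_s) = 4/(0.299·0.450) = 29.8 rad/s.

ω_n ≈ 29.8 rad/s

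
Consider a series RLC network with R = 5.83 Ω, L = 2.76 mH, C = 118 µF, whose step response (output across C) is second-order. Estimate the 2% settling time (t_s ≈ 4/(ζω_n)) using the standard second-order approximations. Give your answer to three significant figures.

t_s ≈ 0.00379 s

For a series RLC circuit (capacitor voltage as output), ω_n = 1/√(LC) = 1/√(2.76 mH · 118 µF) = 1750 rad/s.
ζ = (R/2)·√(C/L) = (5.83/2)·√(118 µF/2.76 mH) = 0.603.
t_s ≈ 4/(ζω_n) = 0.00379 s.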